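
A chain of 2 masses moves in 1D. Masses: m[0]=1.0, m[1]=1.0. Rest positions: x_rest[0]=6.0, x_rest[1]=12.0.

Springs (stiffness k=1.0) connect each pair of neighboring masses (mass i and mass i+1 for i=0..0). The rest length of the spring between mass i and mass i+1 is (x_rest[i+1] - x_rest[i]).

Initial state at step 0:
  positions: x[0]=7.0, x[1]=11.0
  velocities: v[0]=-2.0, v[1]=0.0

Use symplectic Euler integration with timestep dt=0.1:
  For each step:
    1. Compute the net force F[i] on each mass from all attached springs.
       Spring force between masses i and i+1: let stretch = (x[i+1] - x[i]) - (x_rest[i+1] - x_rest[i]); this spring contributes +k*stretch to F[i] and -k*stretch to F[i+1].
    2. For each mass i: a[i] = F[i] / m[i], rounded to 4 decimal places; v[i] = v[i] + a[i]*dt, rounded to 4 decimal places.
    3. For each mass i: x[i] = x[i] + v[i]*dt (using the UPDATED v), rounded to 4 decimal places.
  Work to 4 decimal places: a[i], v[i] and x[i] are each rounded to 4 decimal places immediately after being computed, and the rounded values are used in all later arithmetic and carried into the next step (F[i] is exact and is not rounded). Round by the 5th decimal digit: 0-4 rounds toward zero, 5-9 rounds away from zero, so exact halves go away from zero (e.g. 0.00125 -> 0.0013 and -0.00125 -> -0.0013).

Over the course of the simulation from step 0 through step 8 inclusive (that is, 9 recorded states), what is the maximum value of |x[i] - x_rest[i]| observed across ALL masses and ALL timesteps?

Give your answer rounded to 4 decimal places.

Step 0: x=[7.0000 11.0000] v=[-2.0000 0.0000]
Step 1: x=[6.7800 11.0200] v=[-2.2000 0.2000]
Step 2: x=[6.5424 11.0576] v=[-2.3760 0.3760]
Step 3: x=[6.2900 11.1101] v=[-2.5245 0.5245]
Step 4: x=[6.0258 11.1744] v=[-2.6425 0.6425]
Step 5: x=[5.7530 11.2472] v=[-2.7276 0.7276]
Step 6: x=[5.4752 11.3250] v=[-2.7782 0.7782]
Step 7: x=[5.1959 11.4043] v=[-2.7932 0.7932]
Step 8: x=[4.9187 11.4815] v=[-2.7724 0.7724]
Max displacement = 1.0813

Answer: 1.0813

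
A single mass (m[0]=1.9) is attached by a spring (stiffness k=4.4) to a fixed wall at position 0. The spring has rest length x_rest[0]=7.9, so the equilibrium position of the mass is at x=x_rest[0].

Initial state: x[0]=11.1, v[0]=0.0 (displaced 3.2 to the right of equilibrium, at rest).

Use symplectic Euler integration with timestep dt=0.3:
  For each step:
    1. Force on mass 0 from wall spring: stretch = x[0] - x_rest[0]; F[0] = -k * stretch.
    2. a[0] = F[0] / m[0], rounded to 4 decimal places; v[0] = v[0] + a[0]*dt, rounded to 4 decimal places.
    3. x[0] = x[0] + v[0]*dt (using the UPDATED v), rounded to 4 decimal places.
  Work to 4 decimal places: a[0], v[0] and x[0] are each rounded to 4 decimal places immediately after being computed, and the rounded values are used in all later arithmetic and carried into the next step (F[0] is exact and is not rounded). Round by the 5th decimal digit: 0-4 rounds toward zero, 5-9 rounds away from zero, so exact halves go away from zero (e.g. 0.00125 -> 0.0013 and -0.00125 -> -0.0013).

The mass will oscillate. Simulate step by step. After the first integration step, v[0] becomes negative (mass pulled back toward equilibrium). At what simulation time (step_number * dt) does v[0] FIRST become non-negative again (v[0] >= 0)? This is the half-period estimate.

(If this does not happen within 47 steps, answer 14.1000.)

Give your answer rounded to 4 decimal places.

Answer: 2.1000

Derivation:
Step 0: x=[11.1000] v=[0.0000]
Step 1: x=[10.4330] v=[-2.2232]
Step 2: x=[9.2381] v=[-3.9830]
Step 3: x=[7.7643] v=[-4.9126]
Step 4: x=[6.3188] v=[-4.8183]
Step 5: x=[5.2029] v=[-3.7198]
Step 6: x=[4.6491] v=[-1.8460]
Step 7: x=[4.7729] v=[0.4125]
First v>=0 after going negative at step 7, time=2.1000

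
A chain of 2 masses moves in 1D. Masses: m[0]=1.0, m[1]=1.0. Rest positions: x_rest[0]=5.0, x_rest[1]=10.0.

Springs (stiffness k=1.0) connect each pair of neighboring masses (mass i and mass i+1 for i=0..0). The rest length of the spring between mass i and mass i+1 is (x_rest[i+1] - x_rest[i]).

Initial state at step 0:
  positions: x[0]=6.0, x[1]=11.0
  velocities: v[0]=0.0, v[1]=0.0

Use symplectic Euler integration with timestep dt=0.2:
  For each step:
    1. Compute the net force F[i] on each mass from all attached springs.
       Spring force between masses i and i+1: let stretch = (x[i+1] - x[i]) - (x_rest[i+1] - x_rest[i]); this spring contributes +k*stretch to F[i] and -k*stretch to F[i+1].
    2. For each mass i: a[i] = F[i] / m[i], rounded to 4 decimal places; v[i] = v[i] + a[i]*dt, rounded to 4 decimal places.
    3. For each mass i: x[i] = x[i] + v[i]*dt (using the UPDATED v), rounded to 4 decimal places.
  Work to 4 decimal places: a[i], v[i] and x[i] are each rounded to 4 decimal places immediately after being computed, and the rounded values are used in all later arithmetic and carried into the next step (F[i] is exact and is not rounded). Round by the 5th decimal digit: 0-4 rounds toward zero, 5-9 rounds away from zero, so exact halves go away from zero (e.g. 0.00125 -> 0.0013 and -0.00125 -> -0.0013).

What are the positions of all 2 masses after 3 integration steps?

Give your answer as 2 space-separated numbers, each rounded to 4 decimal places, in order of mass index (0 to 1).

Answer: 6.0000 11.0000

Derivation:
Step 0: x=[6.0000 11.0000] v=[0.0000 0.0000]
Step 1: x=[6.0000 11.0000] v=[0.0000 0.0000]
Step 2: x=[6.0000 11.0000] v=[0.0000 0.0000]
Step 3: x=[6.0000 11.0000] v=[0.0000 0.0000]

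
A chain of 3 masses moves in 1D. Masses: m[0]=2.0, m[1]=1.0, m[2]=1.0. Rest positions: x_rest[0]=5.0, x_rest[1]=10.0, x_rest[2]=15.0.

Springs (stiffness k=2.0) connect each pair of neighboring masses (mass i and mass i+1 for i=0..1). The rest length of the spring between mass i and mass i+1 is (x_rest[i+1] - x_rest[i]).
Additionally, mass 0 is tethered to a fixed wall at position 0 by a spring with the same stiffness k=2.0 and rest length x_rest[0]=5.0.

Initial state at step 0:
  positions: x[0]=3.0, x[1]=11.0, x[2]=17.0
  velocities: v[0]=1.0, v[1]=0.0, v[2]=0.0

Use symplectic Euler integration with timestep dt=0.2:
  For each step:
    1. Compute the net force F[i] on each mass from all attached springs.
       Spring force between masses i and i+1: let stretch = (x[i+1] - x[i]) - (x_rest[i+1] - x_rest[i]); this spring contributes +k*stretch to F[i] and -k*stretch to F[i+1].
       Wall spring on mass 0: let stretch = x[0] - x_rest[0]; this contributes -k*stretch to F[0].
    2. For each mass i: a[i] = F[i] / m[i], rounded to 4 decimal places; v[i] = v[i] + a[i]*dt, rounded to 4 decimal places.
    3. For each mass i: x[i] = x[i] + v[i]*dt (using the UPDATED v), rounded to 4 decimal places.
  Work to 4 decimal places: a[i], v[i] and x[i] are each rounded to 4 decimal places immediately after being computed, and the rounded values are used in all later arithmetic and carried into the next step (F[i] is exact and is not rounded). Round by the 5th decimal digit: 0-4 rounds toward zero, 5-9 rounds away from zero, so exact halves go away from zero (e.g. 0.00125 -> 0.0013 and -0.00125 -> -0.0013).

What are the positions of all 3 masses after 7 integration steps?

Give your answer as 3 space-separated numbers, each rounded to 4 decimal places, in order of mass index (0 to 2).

Step 0: x=[3.0000 11.0000 17.0000] v=[1.0000 0.0000 0.0000]
Step 1: x=[3.4000 10.8400 16.9200] v=[2.0000 -0.8000 -0.4000]
Step 2: x=[3.9616 10.5712 16.7536] v=[2.8080 -1.3440 -0.8320]
Step 3: x=[4.6291 10.2682 16.4926] v=[3.3376 -1.5149 -1.3050]
Step 4: x=[5.3370 10.0120 16.1336] v=[3.5396 -1.2808 -1.7948]
Step 5: x=[6.0184 9.8716 15.6849] v=[3.4072 -0.7022 -2.2434]
Step 6: x=[6.6132 9.8880 15.1712] v=[2.9742 0.0818 -2.5687]
Step 7: x=[7.0745 10.0650 14.6348] v=[2.3065 0.8852 -2.6820]

Answer: 7.0745 10.0650 14.6348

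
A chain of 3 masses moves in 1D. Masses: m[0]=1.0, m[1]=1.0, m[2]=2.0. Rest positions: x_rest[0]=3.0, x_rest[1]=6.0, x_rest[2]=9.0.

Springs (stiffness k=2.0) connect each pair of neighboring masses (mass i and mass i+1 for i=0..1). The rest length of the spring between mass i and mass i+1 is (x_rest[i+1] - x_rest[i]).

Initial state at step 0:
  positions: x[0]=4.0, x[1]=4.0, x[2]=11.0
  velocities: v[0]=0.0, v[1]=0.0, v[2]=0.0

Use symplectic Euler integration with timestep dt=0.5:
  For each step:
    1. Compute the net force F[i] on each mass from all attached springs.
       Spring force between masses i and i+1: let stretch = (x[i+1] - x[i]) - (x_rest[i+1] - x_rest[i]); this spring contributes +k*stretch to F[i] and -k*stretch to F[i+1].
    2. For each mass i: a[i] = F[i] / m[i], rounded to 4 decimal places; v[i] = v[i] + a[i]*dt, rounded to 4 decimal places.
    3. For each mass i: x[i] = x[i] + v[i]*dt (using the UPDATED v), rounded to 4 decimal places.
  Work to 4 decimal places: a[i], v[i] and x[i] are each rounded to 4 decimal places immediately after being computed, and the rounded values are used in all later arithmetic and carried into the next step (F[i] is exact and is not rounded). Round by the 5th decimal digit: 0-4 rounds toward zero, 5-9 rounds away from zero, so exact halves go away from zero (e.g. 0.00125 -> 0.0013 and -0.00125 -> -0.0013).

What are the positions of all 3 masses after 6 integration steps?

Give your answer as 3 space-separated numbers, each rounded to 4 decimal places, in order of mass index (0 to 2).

Answer: 3.9826 7.9894 9.0143

Derivation:
Step 0: x=[4.0000 4.0000 11.0000] v=[0.0000 0.0000 0.0000]
Step 1: x=[2.5000 7.5000 10.0000] v=[-3.0000 7.0000 -2.0000]
Step 2: x=[2.0000 9.7500 9.1250] v=[-1.0000 4.5000 -1.7500]
Step 3: x=[3.8750 7.8125 9.1563] v=[3.7500 -3.8750 0.0625]
Step 4: x=[6.2188 4.5782 9.6016] v=[4.6875 -6.4687 0.8906]
Step 5: x=[6.2423 4.6759 9.5411] v=[0.0469 0.1953 -0.1211]
Step 6: x=[3.9826 7.9894 9.0143] v=[-4.5195 6.6269 -1.0537]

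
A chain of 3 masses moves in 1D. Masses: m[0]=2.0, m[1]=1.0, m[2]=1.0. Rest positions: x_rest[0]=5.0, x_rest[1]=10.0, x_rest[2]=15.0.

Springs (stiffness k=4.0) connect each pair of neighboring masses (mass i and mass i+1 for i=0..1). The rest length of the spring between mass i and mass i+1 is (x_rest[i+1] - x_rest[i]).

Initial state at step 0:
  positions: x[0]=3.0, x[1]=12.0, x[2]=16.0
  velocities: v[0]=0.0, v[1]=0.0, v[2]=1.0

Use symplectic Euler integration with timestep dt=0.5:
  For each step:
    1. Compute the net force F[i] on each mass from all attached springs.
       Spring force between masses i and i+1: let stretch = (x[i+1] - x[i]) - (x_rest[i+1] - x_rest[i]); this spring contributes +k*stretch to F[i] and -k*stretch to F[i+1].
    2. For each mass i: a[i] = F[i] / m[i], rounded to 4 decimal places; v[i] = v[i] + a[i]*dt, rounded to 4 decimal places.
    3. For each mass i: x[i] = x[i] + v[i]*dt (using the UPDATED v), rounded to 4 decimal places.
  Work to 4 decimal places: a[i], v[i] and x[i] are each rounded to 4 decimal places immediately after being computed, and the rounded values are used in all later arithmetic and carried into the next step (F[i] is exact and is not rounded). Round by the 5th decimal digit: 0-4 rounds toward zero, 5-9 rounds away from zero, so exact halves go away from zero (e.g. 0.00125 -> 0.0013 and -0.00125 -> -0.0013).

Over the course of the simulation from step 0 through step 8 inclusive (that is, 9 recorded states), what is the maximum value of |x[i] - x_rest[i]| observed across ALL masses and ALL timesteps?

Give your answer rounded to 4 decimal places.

Step 0: x=[3.0000 12.0000 16.0000] v=[0.0000 0.0000 1.0000]
Step 1: x=[5.0000 7.0000 17.5000] v=[4.0000 -10.0000 3.0000]
Step 2: x=[5.5000 10.5000 13.5000] v=[1.0000 7.0000 -8.0000]
Step 3: x=[6.0000 12.0000 11.5000] v=[1.0000 3.0000 -4.0000]
Step 4: x=[7.0000 7.0000 15.0000] v=[2.0000 -10.0000 7.0000]
Step 5: x=[5.5000 10.0000 15.5000] v=[-3.0000 6.0000 1.0000]
Step 6: x=[3.7500 14.0000 15.5000] v=[-3.5000 8.0000 0.0000]
Step 7: x=[4.6250 9.2500 19.0000] v=[1.7500 -9.5000 7.0000]
Step 8: x=[5.3125 9.6250 17.7500] v=[1.3750 0.7500 -2.5000]
Max displacement = 4.0000

Answer: 4.0000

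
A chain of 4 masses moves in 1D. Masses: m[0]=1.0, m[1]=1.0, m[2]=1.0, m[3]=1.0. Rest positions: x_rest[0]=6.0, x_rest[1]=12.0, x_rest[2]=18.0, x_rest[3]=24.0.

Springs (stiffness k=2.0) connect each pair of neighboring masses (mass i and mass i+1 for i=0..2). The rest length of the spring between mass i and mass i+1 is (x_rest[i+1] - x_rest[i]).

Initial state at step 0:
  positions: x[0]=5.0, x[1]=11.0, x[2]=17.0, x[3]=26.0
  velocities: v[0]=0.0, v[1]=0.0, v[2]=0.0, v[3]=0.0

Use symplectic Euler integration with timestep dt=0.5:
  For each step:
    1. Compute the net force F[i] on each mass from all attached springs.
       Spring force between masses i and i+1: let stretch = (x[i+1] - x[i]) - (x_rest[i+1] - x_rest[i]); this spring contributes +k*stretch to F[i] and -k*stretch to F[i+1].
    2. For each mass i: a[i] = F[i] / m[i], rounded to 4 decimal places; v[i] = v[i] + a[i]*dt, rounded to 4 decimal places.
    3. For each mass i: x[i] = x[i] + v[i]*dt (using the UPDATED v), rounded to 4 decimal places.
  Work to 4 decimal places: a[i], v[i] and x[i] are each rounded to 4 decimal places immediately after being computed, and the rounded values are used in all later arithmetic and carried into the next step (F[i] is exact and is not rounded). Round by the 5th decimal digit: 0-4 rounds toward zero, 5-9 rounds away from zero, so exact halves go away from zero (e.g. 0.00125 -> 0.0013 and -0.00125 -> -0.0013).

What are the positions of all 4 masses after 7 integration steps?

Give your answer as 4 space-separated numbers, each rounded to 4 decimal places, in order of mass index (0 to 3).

Step 0: x=[5.0000 11.0000 17.0000 26.0000] v=[0.0000 0.0000 0.0000 0.0000]
Step 1: x=[5.0000 11.0000 18.5000 24.5000] v=[0.0000 0.0000 3.0000 -3.0000]
Step 2: x=[5.0000 11.7500 19.2500 23.0000] v=[0.0000 1.5000 1.5000 -3.0000]
Step 3: x=[5.3750 12.8750 18.1250 22.6250] v=[0.7500 2.2500 -2.2500 -0.7500]
Step 4: x=[6.5000 12.8750 16.6250 23.0000] v=[2.2500 0.0000 -3.0000 0.7500]
Step 5: x=[7.8125 11.5625 16.4375 23.1875] v=[2.6250 -2.6250 -0.3750 0.3750]
Step 6: x=[8.0000 10.8125 17.1875 23.0000] v=[0.3750 -1.5000 1.5000 -0.3750]
Step 7: x=[6.5938 11.8438 17.6563 22.9063] v=[-2.8125 2.0625 0.9375 -0.1875]

Answer: 6.5938 11.8438 17.6563 22.9063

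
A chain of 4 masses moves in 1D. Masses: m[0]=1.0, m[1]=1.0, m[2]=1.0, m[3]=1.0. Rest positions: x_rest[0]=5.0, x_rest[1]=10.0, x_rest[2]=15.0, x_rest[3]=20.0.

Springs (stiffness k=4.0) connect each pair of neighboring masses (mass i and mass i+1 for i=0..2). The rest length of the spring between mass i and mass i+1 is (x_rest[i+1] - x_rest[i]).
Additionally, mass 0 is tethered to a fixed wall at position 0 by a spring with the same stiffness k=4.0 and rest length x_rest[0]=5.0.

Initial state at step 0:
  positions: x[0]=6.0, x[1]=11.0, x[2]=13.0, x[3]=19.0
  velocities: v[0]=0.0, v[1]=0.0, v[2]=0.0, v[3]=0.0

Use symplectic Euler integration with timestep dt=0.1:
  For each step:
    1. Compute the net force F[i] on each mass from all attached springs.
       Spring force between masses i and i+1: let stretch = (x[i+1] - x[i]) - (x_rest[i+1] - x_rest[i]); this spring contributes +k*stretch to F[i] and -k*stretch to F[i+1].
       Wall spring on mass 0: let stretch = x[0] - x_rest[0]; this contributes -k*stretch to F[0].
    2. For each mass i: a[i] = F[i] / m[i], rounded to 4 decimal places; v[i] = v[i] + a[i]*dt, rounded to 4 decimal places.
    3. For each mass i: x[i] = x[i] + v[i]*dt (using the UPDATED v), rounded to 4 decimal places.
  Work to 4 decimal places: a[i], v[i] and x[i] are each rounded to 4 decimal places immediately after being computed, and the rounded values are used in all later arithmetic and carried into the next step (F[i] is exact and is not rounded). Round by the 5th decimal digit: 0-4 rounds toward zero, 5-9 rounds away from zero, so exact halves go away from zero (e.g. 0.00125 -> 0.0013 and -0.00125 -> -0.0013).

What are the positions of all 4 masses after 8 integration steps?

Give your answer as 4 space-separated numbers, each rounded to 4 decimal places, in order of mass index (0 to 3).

Answer: 4.4882 8.9169 15.7061 18.8020

Derivation:
Step 0: x=[6.0000 11.0000 13.0000 19.0000] v=[0.0000 0.0000 0.0000 0.0000]
Step 1: x=[5.9600 10.8800 13.1600 18.9600] v=[-0.4000 -1.2000 1.6000 -0.4000]
Step 2: x=[5.8784 10.6544 13.4608 18.8880] v=[-0.8160 -2.2560 3.0080 -0.7200]
Step 3: x=[5.7527 10.3500 13.8664 18.7989] v=[-1.2570 -3.0438 4.0563 -0.8909]
Step 4: x=[5.5808 10.0024 14.3287 18.7125] v=[-1.7192 -3.4762 4.6227 -0.8639]
Step 5: x=[5.3625 9.6510 14.7933 18.6508] v=[-2.1829 -3.5143 4.6457 -0.6174]
Step 6: x=[5.1013 9.3337 15.2065 18.6348] v=[-2.6125 -3.1728 4.1318 -0.1604]
Step 7: x=[4.8053 9.0820 15.5219 18.6816] v=[-2.9601 -2.5166 3.1540 0.4683]
Step 8: x=[4.4882 8.9169 15.7061 18.8020] v=[-3.1715 -1.6513 1.8419 1.2044]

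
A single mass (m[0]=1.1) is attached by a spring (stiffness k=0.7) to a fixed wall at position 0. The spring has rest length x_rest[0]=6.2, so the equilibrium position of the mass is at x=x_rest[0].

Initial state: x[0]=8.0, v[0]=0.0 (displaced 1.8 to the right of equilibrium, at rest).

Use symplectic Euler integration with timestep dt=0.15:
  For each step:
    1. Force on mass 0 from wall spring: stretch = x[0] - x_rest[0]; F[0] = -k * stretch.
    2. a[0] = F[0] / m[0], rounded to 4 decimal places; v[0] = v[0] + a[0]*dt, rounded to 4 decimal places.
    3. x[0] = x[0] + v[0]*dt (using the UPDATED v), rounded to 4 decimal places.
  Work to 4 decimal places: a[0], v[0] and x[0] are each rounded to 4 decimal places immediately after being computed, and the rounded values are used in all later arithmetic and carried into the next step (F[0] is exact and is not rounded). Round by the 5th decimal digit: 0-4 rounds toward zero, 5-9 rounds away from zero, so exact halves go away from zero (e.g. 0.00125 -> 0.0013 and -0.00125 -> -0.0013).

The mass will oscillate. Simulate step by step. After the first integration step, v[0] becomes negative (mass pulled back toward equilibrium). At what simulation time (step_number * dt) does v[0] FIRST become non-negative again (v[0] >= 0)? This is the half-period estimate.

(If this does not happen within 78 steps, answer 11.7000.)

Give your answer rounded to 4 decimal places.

Answer: 4.0500

Derivation:
Step 0: x=[8.0000] v=[0.0000]
Step 1: x=[7.9742] v=[-0.1718]
Step 2: x=[7.9230] v=[-0.3412]
Step 3: x=[7.8471] v=[-0.5057]
Step 4: x=[7.7477] v=[-0.6629]
Step 5: x=[7.6261] v=[-0.8106]
Step 6: x=[7.4841] v=[-0.9467]
Step 7: x=[7.3237] v=[-1.0693]
Step 8: x=[7.1472] v=[-1.1766]
Step 9: x=[6.9572] v=[-1.2670]
Step 10: x=[6.7563] v=[-1.3393]
Step 11: x=[6.5474] v=[-1.3924]
Step 12: x=[6.3336] v=[-1.4256]
Step 13: x=[6.1178] v=[-1.4384]
Step 14: x=[5.9032] v=[-1.4306]
Step 15: x=[5.6929] v=[-1.4023]
Step 16: x=[5.4898] v=[-1.3539]
Step 17: x=[5.2969] v=[-1.2861]
Step 18: x=[5.1169] v=[-1.1999]
Step 19: x=[4.9524] v=[-1.0965]
Step 20: x=[4.8058] v=[-0.9774]
Step 21: x=[4.6792] v=[-0.8443]
Step 22: x=[4.5743] v=[-0.6991]
Step 23: x=[4.4927] v=[-0.5439]
Step 24: x=[4.4356] v=[-0.3809]
Step 25: x=[4.4037] v=[-0.2125]
Step 26: x=[4.3976] v=[-0.0410]
Step 27: x=[4.4173] v=[0.1311]
First v>=0 after going negative at step 27, time=4.0500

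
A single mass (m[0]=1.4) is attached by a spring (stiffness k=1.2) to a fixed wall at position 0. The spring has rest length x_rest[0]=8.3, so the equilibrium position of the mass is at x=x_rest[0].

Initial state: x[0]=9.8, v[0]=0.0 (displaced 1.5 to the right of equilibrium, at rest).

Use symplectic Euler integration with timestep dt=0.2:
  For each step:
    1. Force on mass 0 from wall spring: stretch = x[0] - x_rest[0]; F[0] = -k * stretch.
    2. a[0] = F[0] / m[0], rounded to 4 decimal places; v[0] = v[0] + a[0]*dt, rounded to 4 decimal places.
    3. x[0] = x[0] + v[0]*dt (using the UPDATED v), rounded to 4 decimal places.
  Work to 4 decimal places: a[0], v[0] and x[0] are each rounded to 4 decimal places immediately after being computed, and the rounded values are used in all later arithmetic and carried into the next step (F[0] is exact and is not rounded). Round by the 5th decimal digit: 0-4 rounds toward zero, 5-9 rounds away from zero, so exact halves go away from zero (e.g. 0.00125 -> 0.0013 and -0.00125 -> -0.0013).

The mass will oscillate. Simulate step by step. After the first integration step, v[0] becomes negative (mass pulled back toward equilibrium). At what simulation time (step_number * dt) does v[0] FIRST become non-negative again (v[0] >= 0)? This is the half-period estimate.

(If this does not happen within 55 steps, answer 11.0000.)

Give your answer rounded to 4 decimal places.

Step 0: x=[9.8000] v=[0.0000]
Step 1: x=[9.7486] v=[-0.2571]
Step 2: x=[9.6475] v=[-0.5054]
Step 3: x=[9.5002] v=[-0.7364]
Step 4: x=[9.3118] v=[-0.9421]
Step 5: x=[9.0887] v=[-1.1156]
Step 6: x=[8.8385] v=[-1.2508]
Step 7: x=[8.5699] v=[-1.3431]
Step 8: x=[8.2920] v=[-1.3894]
Step 9: x=[8.0144] v=[-1.3880]
Step 10: x=[7.7466] v=[-1.3390]
Step 11: x=[7.4978] v=[-1.2441]
Step 12: x=[7.2765] v=[-1.1066]
Step 13: x=[7.0903] v=[-0.9311]
Step 14: x=[6.9456] v=[-0.7237]
Step 15: x=[6.8473] v=[-0.4915]
Step 16: x=[6.7988] v=[-0.2425]
Step 17: x=[6.8018] v=[0.0148]
First v>=0 after going negative at step 17, time=3.4000

Answer: 3.4000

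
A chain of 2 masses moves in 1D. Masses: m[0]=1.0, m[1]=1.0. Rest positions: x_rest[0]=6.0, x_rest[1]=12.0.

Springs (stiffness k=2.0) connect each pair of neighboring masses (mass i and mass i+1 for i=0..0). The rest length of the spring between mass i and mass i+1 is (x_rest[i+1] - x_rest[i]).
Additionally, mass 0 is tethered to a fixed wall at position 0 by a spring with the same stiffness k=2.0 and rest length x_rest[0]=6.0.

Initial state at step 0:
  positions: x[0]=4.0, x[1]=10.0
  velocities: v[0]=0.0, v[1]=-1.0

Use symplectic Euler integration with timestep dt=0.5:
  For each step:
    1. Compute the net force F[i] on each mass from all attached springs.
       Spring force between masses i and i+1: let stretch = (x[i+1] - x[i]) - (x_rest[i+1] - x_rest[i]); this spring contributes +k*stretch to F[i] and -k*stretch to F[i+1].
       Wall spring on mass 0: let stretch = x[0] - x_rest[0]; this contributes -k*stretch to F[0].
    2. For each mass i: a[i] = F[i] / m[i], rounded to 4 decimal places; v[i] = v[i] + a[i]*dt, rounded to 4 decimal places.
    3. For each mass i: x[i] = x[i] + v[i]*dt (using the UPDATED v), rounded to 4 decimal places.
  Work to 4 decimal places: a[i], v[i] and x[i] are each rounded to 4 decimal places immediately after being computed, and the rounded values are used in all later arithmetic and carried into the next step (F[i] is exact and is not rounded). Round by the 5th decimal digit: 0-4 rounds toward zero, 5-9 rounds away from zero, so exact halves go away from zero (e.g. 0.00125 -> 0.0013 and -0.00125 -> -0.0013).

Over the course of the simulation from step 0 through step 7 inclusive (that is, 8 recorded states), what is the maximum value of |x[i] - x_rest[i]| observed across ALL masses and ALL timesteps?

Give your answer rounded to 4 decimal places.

Step 0: x=[4.0000 10.0000] v=[0.0000 -1.0000]
Step 1: x=[5.0000 9.5000] v=[2.0000 -1.0000]
Step 2: x=[5.7500 9.7500] v=[1.5000 0.5000]
Step 3: x=[5.6250 11.0000] v=[-0.2500 2.5000]
Step 4: x=[5.3750 12.5625] v=[-0.5000 3.1250]
Step 5: x=[6.0313 13.5313] v=[1.3125 1.9375]
Step 6: x=[7.4219 13.7501] v=[2.7812 0.4375]
Step 7: x=[8.2657 13.8048] v=[1.6875 0.1093]
Max displacement = 2.5000

Answer: 2.5000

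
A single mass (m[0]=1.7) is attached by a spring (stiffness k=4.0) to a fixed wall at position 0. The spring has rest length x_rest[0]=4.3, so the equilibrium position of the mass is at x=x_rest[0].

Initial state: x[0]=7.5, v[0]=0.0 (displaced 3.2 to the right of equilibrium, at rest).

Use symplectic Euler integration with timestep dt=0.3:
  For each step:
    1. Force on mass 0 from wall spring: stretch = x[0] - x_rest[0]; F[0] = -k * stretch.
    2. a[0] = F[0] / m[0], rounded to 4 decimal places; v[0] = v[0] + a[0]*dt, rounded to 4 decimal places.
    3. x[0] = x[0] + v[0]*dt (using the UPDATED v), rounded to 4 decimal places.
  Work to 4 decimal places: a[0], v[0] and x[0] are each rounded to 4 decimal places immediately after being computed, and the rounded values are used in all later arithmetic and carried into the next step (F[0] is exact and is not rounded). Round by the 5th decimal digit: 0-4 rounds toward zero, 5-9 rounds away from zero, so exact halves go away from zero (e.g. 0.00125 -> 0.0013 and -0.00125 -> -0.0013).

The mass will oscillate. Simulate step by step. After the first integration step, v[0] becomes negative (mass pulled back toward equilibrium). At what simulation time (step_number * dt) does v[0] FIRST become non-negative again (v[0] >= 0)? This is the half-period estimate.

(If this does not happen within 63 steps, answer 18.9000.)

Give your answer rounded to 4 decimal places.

Step 0: x=[7.5000] v=[0.0000]
Step 1: x=[6.8224] v=[-2.2588]
Step 2: x=[5.6106] v=[-4.0393]
Step 3: x=[4.1213] v=[-4.9644]
Step 4: x=[2.6698] v=[-4.8383]
Step 5: x=[1.5635] v=[-3.6876]
Step 6: x=[1.0367] v=[-1.7560]
Step 7: x=[1.2010] v=[0.5475]
First v>=0 after going negative at step 7, time=2.1000

Answer: 2.1000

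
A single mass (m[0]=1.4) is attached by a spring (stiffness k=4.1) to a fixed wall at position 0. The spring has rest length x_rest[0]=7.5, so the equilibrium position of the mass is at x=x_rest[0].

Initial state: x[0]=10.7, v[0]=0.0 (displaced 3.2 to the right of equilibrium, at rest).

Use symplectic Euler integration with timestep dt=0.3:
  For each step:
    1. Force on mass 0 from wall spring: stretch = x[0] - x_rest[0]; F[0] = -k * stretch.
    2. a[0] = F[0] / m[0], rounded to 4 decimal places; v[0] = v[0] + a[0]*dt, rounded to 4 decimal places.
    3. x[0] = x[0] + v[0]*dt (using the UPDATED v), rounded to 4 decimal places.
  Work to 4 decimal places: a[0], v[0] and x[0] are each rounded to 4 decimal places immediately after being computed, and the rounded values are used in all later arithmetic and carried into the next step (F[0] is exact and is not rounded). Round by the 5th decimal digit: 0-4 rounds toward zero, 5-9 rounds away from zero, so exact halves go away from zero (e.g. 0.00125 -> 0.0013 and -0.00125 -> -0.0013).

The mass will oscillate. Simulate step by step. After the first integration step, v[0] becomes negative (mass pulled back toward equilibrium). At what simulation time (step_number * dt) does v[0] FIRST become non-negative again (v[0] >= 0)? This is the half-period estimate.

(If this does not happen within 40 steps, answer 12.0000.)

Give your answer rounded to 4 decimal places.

Step 0: x=[10.7000] v=[0.0000]
Step 1: x=[9.8566] v=[-2.8114]
Step 2: x=[8.3920] v=[-4.8819]
Step 3: x=[6.6923] v=[-5.6656]
Step 4: x=[5.2055] v=[-4.9560]
Step 5: x=[4.3235] v=[-2.9401]
Step 6: x=[4.2787] v=[-0.1493]
Step 7: x=[5.0829] v=[2.6808]
First v>=0 after going negative at step 7, time=2.1000

Answer: 2.1000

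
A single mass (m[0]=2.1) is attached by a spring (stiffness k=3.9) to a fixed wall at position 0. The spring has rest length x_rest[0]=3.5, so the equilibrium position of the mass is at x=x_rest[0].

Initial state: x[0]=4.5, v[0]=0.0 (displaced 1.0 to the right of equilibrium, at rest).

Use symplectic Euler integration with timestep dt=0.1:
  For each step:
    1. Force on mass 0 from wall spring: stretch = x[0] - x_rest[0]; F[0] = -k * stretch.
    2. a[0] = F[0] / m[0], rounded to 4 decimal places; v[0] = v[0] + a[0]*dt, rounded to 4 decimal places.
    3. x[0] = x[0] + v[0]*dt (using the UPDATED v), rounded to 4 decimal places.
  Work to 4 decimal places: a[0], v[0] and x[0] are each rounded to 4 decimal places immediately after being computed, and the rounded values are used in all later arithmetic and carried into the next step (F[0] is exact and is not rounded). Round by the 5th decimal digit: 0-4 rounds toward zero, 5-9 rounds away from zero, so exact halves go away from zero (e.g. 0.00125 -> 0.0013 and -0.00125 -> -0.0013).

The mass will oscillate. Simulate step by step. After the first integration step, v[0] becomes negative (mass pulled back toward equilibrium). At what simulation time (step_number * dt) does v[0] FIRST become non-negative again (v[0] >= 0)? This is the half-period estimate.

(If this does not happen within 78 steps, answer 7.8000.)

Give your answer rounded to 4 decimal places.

Step 0: x=[4.5000] v=[0.0000]
Step 1: x=[4.4814] v=[-0.1857]
Step 2: x=[4.4446] v=[-0.3680]
Step 3: x=[4.3903] v=[-0.5434]
Step 4: x=[4.3194] v=[-0.7087]
Step 5: x=[4.2333] v=[-0.8609]
Step 6: x=[4.1336] v=[-0.9971]
Step 7: x=[4.0221] v=[-1.1148]
Step 8: x=[3.9009] v=[-1.2118]
Step 9: x=[3.7723] v=[-1.2863]
Step 10: x=[3.6386] v=[-1.3369]
Step 11: x=[3.5023] v=[-1.3626]
Step 12: x=[3.3660] v=[-1.3630]
Step 13: x=[3.2322] v=[-1.3381]
Step 14: x=[3.1034] v=[-1.2884]
Step 15: x=[2.9819] v=[-1.2148]
Step 16: x=[2.8700] v=[-1.1186]
Step 17: x=[2.7698] v=[-1.0016]
Step 18: x=[2.6832] v=[-0.8660]
Step 19: x=[2.6118] v=[-0.7143]
Step 20: x=[2.5569] v=[-0.5494]
Step 21: x=[2.5195] v=[-0.3743]
Step 22: x=[2.5003] v=[-0.1922]
Step 23: x=[2.4997] v=[-0.0065]
Step 24: x=[2.5176] v=[0.1793]
First v>=0 after going negative at step 24, time=2.4000

Answer: 2.4000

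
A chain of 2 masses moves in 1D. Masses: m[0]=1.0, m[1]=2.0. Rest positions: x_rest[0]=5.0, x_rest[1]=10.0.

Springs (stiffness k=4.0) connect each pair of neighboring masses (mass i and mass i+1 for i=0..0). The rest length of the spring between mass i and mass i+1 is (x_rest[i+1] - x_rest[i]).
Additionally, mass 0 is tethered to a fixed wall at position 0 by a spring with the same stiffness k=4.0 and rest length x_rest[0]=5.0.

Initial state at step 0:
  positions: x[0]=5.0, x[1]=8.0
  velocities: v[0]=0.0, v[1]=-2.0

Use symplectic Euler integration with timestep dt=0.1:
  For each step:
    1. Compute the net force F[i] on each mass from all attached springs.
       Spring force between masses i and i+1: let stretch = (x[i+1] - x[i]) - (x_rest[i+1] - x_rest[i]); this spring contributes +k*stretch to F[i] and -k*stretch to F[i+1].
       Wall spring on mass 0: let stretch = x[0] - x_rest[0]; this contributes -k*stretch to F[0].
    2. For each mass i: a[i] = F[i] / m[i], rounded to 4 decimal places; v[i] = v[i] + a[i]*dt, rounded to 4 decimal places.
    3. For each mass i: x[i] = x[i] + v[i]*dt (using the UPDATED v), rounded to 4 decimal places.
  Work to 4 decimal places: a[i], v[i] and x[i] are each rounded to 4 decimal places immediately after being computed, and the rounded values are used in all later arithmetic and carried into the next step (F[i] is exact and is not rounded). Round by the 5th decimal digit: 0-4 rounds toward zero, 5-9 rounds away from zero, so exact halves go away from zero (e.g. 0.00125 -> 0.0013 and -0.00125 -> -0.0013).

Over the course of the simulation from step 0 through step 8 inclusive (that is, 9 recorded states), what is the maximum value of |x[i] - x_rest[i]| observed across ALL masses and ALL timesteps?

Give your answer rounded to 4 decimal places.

Step 0: x=[5.0000 8.0000] v=[0.0000 -2.0000]
Step 1: x=[4.9200 7.8400] v=[-0.8000 -1.6000]
Step 2: x=[4.7600 7.7216] v=[-1.6000 -1.1840]
Step 3: x=[4.5281 7.6440] v=[-2.3194 -0.7763]
Step 4: x=[4.2397 7.6041] v=[-2.8843 -0.3995]
Step 5: x=[3.9163 7.5969] v=[-3.2344 -0.0724]
Step 6: x=[3.5834 7.6161] v=[-3.3287 0.1915]
Step 7: x=[3.2685 7.6546] v=[-3.1490 0.3850]
Step 8: x=[2.9983 7.7054] v=[-2.7020 0.5078]
Max displacement = 2.4031

Answer: 2.4031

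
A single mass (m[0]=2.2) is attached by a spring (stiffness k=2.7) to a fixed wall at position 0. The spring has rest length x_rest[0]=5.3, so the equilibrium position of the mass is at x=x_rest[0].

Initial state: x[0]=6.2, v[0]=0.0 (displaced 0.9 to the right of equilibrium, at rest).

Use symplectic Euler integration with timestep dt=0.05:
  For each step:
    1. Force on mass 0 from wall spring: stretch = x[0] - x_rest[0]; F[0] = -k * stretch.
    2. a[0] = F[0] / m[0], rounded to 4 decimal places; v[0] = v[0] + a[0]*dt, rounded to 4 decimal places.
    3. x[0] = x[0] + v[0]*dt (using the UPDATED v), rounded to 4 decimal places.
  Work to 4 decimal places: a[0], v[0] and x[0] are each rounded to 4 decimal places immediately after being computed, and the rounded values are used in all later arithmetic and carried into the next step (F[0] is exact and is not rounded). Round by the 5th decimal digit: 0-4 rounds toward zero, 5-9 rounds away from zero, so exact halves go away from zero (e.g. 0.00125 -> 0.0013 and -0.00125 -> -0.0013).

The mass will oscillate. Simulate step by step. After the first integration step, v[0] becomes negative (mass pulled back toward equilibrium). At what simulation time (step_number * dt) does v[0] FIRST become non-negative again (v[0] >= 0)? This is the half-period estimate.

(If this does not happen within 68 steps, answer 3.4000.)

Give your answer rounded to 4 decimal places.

Answer: 2.8500

Derivation:
Step 0: x=[6.2000] v=[0.0000]
Step 1: x=[6.1972] v=[-0.0552]
Step 2: x=[6.1917] v=[-0.1103]
Step 3: x=[6.1835] v=[-0.1650]
Step 4: x=[6.1725] v=[-0.2192]
Step 5: x=[6.1589] v=[-0.2727]
Step 6: x=[6.1426] v=[-0.3254]
Step 7: x=[6.1237] v=[-0.3771]
Step 8: x=[6.1023] v=[-0.4276]
Step 9: x=[6.0785] v=[-0.4768]
Step 10: x=[6.0523] v=[-0.5246]
Step 11: x=[6.0238] v=[-0.5708]
Step 12: x=[5.9930] v=[-0.6152]
Step 13: x=[5.9601] v=[-0.6577]
Step 14: x=[5.9252] v=[-0.6982]
Step 15: x=[5.8884] v=[-0.7366]
Step 16: x=[5.8498] v=[-0.7727]
Step 17: x=[5.8095] v=[-0.8064]
Step 18: x=[5.7676] v=[-0.8377]
Step 19: x=[5.7243] v=[-0.8664]
Step 20: x=[5.6797] v=[-0.8924]
Step 21: x=[5.6339] v=[-0.9157]
Step 22: x=[5.5871] v=[-0.9362]
Step 23: x=[5.5394] v=[-0.9538]
Step 24: x=[5.4910] v=[-0.9685]
Step 25: x=[5.4420] v=[-0.9802]
Step 26: x=[5.3926] v=[-0.9889]
Step 27: x=[5.3429] v=[-0.9946]
Step 28: x=[5.2930] v=[-0.9972]
Step 29: x=[5.2432] v=[-0.9968]
Step 30: x=[5.1935] v=[-0.9933]
Step 31: x=[5.1442] v=[-0.9868]
Step 32: x=[5.0953] v=[-0.9772]
Step 33: x=[5.0471] v=[-0.9646]
Step 34: x=[4.9996] v=[-0.9491]
Step 35: x=[4.9531] v=[-0.9307]
Step 36: x=[4.9076] v=[-0.9094]
Step 37: x=[4.8633] v=[-0.8853]
Step 38: x=[4.8204] v=[-0.8585]
Step 39: x=[4.7789] v=[-0.8291]
Step 40: x=[4.7390] v=[-0.7971]
Step 41: x=[4.7009] v=[-0.7627]
Step 42: x=[4.6646] v=[-0.7259]
Step 43: x=[4.6303] v=[-0.6869]
Step 44: x=[4.5980] v=[-0.6458]
Step 45: x=[4.5679] v=[-0.6027]
Step 46: x=[4.5400] v=[-0.5578]
Step 47: x=[4.5144] v=[-0.5112]
Step 48: x=[4.4913] v=[-0.4630]
Step 49: x=[4.4706] v=[-0.4134]
Step 50: x=[4.4525] v=[-0.3625]
Step 51: x=[4.4370] v=[-0.3105]
Step 52: x=[4.4241] v=[-0.2575]
Step 53: x=[4.4139] v=[-0.2038]
Step 54: x=[4.4064] v=[-0.1494]
Step 55: x=[4.4017] v=[-0.0946]
Step 56: x=[4.3997] v=[-0.0395]
Step 57: x=[4.4005] v=[0.0157]
First v>=0 after going negative at step 57, time=2.8500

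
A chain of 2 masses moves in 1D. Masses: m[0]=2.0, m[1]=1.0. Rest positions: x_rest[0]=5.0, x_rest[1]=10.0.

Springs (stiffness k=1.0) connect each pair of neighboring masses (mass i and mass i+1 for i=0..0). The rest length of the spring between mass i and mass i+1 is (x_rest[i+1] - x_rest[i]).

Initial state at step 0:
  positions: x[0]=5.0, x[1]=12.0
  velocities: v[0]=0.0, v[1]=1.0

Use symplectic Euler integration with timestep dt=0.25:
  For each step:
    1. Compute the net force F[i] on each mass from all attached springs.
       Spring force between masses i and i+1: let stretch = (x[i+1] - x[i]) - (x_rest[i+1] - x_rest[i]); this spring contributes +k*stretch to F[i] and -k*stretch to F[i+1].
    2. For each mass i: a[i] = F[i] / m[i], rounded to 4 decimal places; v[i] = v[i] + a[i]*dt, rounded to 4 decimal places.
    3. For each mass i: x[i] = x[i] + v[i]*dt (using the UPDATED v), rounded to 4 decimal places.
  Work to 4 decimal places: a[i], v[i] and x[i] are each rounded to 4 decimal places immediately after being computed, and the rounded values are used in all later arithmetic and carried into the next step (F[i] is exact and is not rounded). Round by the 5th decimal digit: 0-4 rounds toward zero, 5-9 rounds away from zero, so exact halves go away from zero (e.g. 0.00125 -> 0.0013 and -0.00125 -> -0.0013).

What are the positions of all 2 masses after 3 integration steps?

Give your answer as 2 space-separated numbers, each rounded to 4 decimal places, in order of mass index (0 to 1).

Answer: 5.3768 11.9965

Derivation:
Step 0: x=[5.0000 12.0000] v=[0.0000 1.0000]
Step 1: x=[5.0625 12.1250] v=[0.2500 0.5000]
Step 2: x=[5.1895 12.1211] v=[0.5078 -0.0156]
Step 3: x=[5.3768 11.9965] v=[0.7493 -0.4985]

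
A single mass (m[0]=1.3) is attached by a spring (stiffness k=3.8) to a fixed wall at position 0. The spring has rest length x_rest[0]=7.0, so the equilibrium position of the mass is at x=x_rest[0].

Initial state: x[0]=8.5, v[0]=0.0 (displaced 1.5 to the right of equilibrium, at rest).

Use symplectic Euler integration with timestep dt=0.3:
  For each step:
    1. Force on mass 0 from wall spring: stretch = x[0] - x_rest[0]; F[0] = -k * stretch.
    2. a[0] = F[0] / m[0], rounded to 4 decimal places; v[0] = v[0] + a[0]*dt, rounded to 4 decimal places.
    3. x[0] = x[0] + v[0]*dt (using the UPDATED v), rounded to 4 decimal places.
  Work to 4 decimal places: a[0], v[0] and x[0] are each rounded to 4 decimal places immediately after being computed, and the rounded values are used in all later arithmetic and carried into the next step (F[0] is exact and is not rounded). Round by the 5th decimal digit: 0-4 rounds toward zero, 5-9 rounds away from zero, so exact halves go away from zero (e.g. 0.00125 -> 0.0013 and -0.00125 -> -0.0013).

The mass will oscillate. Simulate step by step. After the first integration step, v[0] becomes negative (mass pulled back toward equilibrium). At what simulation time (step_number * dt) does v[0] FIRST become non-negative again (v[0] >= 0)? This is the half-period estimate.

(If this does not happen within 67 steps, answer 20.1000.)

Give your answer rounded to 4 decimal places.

Step 0: x=[8.5000] v=[0.0000]
Step 1: x=[8.1054] v=[-1.3154]
Step 2: x=[7.4200] v=[-2.2848]
Step 3: x=[6.6241] v=[-2.6531]
Step 4: x=[5.9271] v=[-2.3235]
Step 5: x=[5.5123] v=[-1.3826]
Step 6: x=[5.4889] v=[-0.0780]
Step 7: x=[5.8630] v=[1.2471]
First v>=0 after going negative at step 7, time=2.1000

Answer: 2.1000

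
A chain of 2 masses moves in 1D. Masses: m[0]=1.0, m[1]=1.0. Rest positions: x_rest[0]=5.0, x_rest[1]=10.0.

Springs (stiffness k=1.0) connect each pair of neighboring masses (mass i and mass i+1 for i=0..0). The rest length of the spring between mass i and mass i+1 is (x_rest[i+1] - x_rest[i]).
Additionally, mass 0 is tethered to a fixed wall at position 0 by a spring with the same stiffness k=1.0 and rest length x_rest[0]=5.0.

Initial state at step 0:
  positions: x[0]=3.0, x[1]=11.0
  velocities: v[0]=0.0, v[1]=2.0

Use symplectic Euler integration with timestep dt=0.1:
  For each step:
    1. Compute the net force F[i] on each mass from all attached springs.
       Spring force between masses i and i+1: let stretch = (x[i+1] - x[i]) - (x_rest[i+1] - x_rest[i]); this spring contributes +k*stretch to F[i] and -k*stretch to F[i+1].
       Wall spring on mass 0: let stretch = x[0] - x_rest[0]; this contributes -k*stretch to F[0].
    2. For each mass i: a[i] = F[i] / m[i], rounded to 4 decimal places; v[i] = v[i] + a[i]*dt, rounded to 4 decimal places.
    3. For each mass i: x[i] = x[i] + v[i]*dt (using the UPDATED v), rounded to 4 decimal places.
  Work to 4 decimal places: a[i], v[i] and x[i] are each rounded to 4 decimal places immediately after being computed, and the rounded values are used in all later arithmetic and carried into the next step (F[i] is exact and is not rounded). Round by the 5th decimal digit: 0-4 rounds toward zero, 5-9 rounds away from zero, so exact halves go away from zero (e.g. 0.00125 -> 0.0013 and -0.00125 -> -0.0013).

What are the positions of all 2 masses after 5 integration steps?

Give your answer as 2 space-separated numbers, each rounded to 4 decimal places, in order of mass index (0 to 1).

Step 0: x=[3.0000 11.0000] v=[0.0000 2.0000]
Step 1: x=[3.0500 11.1700] v=[0.5000 1.7000]
Step 2: x=[3.1507 11.3088] v=[1.0070 1.3880]
Step 3: x=[3.3015 11.4160] v=[1.5077 1.0722]
Step 4: x=[3.5004 11.4921] v=[1.9890 0.7608]
Step 5: x=[3.7442 11.5383] v=[2.4381 0.4616]

Answer: 3.7442 11.5383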